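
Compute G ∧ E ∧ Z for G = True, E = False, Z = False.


G = True, E = False, Z = False
Step 1: G ∧ E = True AND False = False
Step 2: (False) ∧ Z = (False) AND False = False
AND is true only when ALL operands are true.

False


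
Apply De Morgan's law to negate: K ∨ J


De Morgan's law: ¬(P ∨ Q) ≡ ¬P ∧ ¬Q
¬(K ∨ J) = ¬K ∧ ¬J

¬K ∧ ¬J


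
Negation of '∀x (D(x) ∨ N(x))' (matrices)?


Original: ∀x (D(x) ∨ N(x))
Rule: ¬∀→∃, ¬∃→∀, negate predicate.
Negation: ∃x (¬D(x) ∧ ¬N(x))

∃x (¬D(x) ∧ ¬N(x))


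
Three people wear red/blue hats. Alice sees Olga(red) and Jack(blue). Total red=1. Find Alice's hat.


Total red = 1, seen red = 1
Own red = 1 - 1 = 0
Alice's hat is blue.

blue


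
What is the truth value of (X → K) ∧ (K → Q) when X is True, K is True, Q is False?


X = True, K = True, Q = False
Step 1: X → K is false only when X=True and K=False. Result: True
Step 2: K → Q is false only when K=True and Q=False. Result: False
Step 3: True ∧ False = False

False


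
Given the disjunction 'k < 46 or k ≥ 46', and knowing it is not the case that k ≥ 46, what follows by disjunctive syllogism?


Disjunctive syllogism: P ∨ Q, ¬P ⊢ Q
Disjunction: k < 46 ∨ k ≥ 46
We know it is not the case that k ≥ 46.
By disjunctive syllogism, the other disjunct must be true.

k < 46


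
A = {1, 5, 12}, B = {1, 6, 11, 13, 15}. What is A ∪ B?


A = {1, 5, 12}
B = {1, 6, 11, 13, 15}
Operation: union
All elements combined: 1, 5, 6, 11, 12, 13, 15

{1, 5, 6, 11, 12, 13, 15}


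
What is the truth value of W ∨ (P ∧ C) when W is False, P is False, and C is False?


W = False, P = False, C = False
Step 1: P ∧ C = False AND False = False
Step 2: W ∨ False = False OR False = False
AND evaluated first (higher precedence); then OR applied.

False


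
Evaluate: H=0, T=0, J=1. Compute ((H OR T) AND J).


H OR T = 0|0 = 0
0 AND 1 = 0

0


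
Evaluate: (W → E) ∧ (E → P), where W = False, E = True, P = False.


W = False, E = True, P = False
Step 1: W → E is false only when W=True and E=False. Result: True
Step 2: E → P is false only when E=True and P=False. Result: False
Step 3: True ∧ False = False

False


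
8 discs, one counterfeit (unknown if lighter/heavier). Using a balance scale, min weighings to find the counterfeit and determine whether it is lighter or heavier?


Let n = 8. 16 possibilities (n discs × lighter/heavier); each weighing has 3 outcomes.
Bound for k weighings: say the first weighing puts j discs on each pan. If it tips, the 2j weighed discs remain suspects (each with a known direction) and k-1 weighings give 3^(k-1) outcomes; 3^(k-1) is odd, so 2j ≤ 3^(k-1) - 1. If it balances, the n - 2j unweighed discs remain with direction unknown: 2(n - 2j) ≤ 3^(k-1) - 1 by the same parity argument. Adding, n ≤ (3^(k-1) - 1) + (3^(k-1) - 1)/2 = (3^k - 3)/2, and the classical three-group strategy achieves this (3 discs in 2 weighings, 12 in 3, 39 in 4, 120 in 5).
So we need the smallest k with (3^k - 3)/2 ≥ 8.
k = 2: (3^2 - 3)/2 = 3 < 8 ✗
k = 3: (3^3 - 3)/2 = 12 ≥ 8 ✓

3


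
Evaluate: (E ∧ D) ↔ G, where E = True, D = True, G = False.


E = True, D = True, G = False
Step 1: E ∧ D = True AND True = True
Step 2: (True) ↔ G: true when both sides have same truth value.
Result: True ↔ False = False

False


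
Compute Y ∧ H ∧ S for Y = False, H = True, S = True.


Y = False, H = True, S = True
Step 1: Y ∧ H = False AND True = False
Step 2: (False) ∧ S = (False) AND True = False
AND is true only when ALL operands are true.

False


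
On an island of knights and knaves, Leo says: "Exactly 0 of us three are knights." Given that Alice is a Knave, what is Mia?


Leo claims exactly 0 knights among Leo, Alice, Mia.
Given: Alice is a Knave.

Case 1: Leo is a Knight (tells truth)
  Then exactly 0 of the three are knights.
  Counting Leo, Alice: 1 knight(s) so far. Need -1 more → impossible.
Case 2: Leo is a Knave (lies)
  Then the count is NOT 0.
  If Mia = Knave, count = 0 = 0 → claim would be true, contradicts lie.
  If Mia = Knight, count = 1 ≠ 0 → lie confirmed ✓

Mia is a Knight.

Knight


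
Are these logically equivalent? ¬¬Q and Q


Expression 1: ¬¬Q
Expression 2: Q
Truth table (Q | Expr1 Expr2):
  T |   T     T
  F |   F     F
All 2 rows agree, so the expressions are logically equivalent.

Yes


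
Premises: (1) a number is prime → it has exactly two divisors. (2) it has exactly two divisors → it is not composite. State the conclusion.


Hypothetical syllogism: P → Q, Q → R ⊢ P → R
Premise 1: a number is prime → it has exactly two divisors
Premise 2: it has exactly two divisors → it is not composite
Chain the implications: the middle term (it has exactly two divisors) links the two.
Conclusion: If a number is prime, then it is not composite.

If a number is prime, then it is not composite.


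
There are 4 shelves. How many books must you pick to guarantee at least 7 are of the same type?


Pigeonhole: to guarantee k in one of n categories, need (k-1)×n + 1.
k = 7, n = 4
Minimum = (7-1) × 4 + 1 = 6 × 4 + 1

25


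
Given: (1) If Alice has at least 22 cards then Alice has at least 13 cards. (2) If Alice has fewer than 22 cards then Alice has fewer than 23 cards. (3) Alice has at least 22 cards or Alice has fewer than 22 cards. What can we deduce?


Constructive dilemma: (P → Q) ∧ (R → S), P ∨ R ⊢ Q ∨ S
Premise 1: Alice has at least 22 cards → Alice has at least 13 cards
Premise 2: Alice has fewer than 22 cards → Alice has fewer than 23 cards
Premise 3: Alice has at least 22 cards ∨ Alice has fewer than 22 cards
Case 1: Assuming Alice has at least 22 cards, then by Premise 1, Alice has at least 13 cards.
Case 2: Assuming Alice has fewer than 22 cards, then by Premise 2, Alice has fewer than 23 cards.
Since one of Alice has at least 22 cards or Alice has fewer than 22 cards must hold, we get Alice has at least 13 cards or Alice has fewer than 23 cards.

Alice has at least 13 cards or Alice has fewer than 23 cards.


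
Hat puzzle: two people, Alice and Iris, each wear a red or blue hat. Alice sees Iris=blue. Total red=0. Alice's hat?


Total red = 0, Iris = blue
Red accounted for: 0
Remaining for Alice: 0
Alice's hat is blue.

blue


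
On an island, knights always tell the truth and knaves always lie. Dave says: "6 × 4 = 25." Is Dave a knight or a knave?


Statement: "6 × 4 = 25."
Actual: 6 × 4 = 24
Claimed: 25
Statement is FALSE → Dave lies → Knave

Knave


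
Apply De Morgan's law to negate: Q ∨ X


De Morgan's law: ¬(P ∨ Q) ≡ ¬P ∧ ¬Q
¬(Q ∨ X) = ¬Q ∧ ¬X

¬Q ∧ ¬X


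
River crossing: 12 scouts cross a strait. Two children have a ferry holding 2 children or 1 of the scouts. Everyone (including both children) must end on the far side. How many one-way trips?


Per crossing of one of the scouts: children→, one←, one of the scouts→, one← = 4 trips
12 × 4 = 48, + 1 final children→ = 49
Minimum trips = 49

49


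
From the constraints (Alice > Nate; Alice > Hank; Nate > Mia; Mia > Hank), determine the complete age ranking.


Constraints: Alice > Nate; Alice > Hank; Nate > Mia; Mia > Hank
Method: at each step, the next-highest is the one remaining person who never appears on the smaller side of a constraint between remaining people.
  Step 1: remaining {Alice, Nate, Mia, Hank}; on the smaller side: {Nate, Mia, Hank} → Alice is next (Alice > Nate; Alice > Hank).
  Step 2: remaining {Nate, Mia, Hank}; on the smaller side: {Mia, Hank} → Nate is next (Nate > Mia).
  Step 3: remaining {Mia, Hank}; on the smaller side: {Hank} → Mia is next (Mia > Hank).
  Step 4: only Hank remains → lowest.
Final ranking (highest to lowest):

Alice > Nate > Mia > Hank


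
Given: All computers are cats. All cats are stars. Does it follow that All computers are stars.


Premise 1: All computers are cats.
Premise 2: All cats are stars.
Conclusion: All computers are stars.
Barbara syllogism (AAA-1): All A are B, All B are C → All A are C.
Middle term (cats) distributed in premise 2.

Valid


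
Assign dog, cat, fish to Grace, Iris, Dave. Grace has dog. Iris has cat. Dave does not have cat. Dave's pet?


From clues:
  Iris → cat
  Grace → dog
By elimination, Dave gets the remaining.

fish


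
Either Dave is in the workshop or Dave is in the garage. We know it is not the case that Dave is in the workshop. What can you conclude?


Disjunctive syllogism: P ∨ Q, ¬P ⊢ Q
Disjunction: Dave is in the workshop ∨ Dave is in the garage
We know it is not the case that Dave is in the workshop.
By disjunctive syllogism, the other disjunct must be true.

Dave is in the garage


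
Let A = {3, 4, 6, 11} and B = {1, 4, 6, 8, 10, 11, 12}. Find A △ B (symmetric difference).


A = {3, 4, 6, 11}
B = {1, 4, 6, 8, 10, 11, 12}
Operation: symmetric difference
In A only: [3], in B only: [1, 8, 10, 12]

{1, 3, 8, 10, 12}


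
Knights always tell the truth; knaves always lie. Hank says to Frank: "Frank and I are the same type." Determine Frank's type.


Hank says: "Frank and I are the same type."
Case 1: Hank is a Knight (truth-teller)
  Statement is true → they ARE the same → Frank is also a Knight
Case 2: Hank is a Knave (liar)
  Statement is false → they are NOT the same → Frank is a Knight
In both cases, Frank is a Knight.

Knight


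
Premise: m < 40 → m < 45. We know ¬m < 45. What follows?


Modus tollens: P → Q, ¬Q ⊢ ¬P
P: m < 40
Q: m < 45
We have P → Q and Q is false.
By modus tollens, P must be false.

It is not the case that m < 40


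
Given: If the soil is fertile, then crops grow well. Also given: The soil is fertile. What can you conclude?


Modus ponens: P → Q, P ⊢ Q
P: the soil is fertile
Q: crops grow well
We have P → Q and P is true.
By modus ponens, Q must be true.

Crops grow well


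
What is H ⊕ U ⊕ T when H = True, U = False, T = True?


H = True, U = False, T = True
Step 1: H ⊕ U = True XOR False = True
Step 2: True ⊕ T = True XOR True = False
XOR is true when an odd number of operands are true.

False


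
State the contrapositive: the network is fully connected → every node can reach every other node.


Original: If the network is fully connected, then every node can reach every other node
Contrapositive: If ¬Q, then ¬P
Negate Q: not (every node can reach every other node)
Negate P: not (the network is fully connected)

If not (every node can reach every other node), then not (the network is fully connected).


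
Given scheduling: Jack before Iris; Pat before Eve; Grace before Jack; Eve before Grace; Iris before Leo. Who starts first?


Constraints: Jack before Iris; Pat before Eve; Grace before Jack; Eve before Grace; Iris before Leo
The first task can have nothing scheduled before it, so it must never appear on the right of a 'before'.
Tasks appearing after some 'before': Iris, Eve, Jack, Grace, Leo.
The only task not in that list is Pat → it is first.

Pat


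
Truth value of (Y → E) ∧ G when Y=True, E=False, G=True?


Y = True, E = False, G = True
Expression: (Y → E) ∧ G
Step 1: Y → E = True → False (false only if Y=True, E=False) = False
Step 2: (False) ∧ G = False AND True = False

False


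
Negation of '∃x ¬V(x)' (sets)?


Original: ∃x ¬V(x)
Rule: ¬∀→∃, ¬∃→∀, negate predicate.
Negation: ∀x V(x)

∀x V(x)


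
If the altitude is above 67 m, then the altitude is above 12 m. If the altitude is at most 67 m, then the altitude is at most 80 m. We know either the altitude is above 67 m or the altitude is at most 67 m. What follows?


Constructive dilemma: (P → Q) ∧ (R → S), P ∨ R ⊢ Q ∨ S
Premise 1: the altitude is above 67 m → the altitude is above 12 m
Premise 2: the altitude is at most 67 m → the altitude is at most 80 m
Premise 3: the altitude is above 67 m ∨ the altitude is at most 67 m
Case 1: Assuming the altitude is above 67 m, then by Premise 1, the altitude is above 12 m.
Case 2: Assuming the altitude is at most 67 m, then by Premise 2, the altitude is at most 80 m.
Since one of the altitude is above 67 m or the altitude is at most 67 m must hold, we get the altitude is above 12 m or the altitude is at most 80 m.

The altitude is above 12 m or the altitude is at most 80 m.


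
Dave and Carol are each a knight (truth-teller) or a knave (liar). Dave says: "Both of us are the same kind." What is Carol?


Dave says: "Both of us are the same kind."
Case 1: Dave is a Knight (truth-teller)
  Statement is true → they ARE the same → Carol is also a Knight
Case 2: Dave is a Knave (liar)
  Statement is false → they are NOT the same → Carol is a Knight
In both cases, Carol is a Knight.

Knight


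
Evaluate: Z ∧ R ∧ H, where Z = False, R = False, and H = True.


Z = False, R = False, H = True
Step 1: Z ∧ R = False AND False = False
Step 2: (False) ∧ H = (False) AND True = False
AND is true only when ALL operands are true.

False


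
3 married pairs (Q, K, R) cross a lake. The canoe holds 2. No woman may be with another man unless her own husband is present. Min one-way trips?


Label couples Q, K, R (H = husband, W = wife).
Counting alone: 6 people, the canoe carries 2 and someone must bring it back, so each round trip nets at most +1 on the far side until the last crossing → at least 9 trips. The jealousy constraint makes 9 impossible; the shortest valid schedule has 11:
1. WQ+WK →  (far: WQ,WK; near: HQ,HK,HR,WR)
2. WQ ←       (far: WK; near: HQ,HK,HR,WQ,WR)
3. WQ+WR →  (far: WQ,WK,WR; near: HQ,HK,HR)
4. WQ ←       (far: WK,WR; near: HQ,HK,HR,WQ)
5. HK+HR →  (far: HK,WK,HR,WR; near: HQ,WQ)
6. HK+WK ←  (far: HR,WR; near: HQ,WQ,HK,WK)
7. HQ+HK →  (far: HQ,HK,HR,WR; near: WQ,WK)
8. WR ←       (far: HQ,HK,HR; near: WQ,WK,WR)
9. WQ+WK →  (far: HQ,WQ,HK,WK,HR; near: WR)
10. HR ←      (far: HQ,WQ,HK,WK; near: HR,WR)
11. HR+WR → (far: all six; near: empty)
In every state each wife is either with her husband or with no other man.
Minimum trips = 11

11


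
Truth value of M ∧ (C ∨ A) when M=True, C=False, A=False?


M = True, C = False, A = False
Expression: M ∧ (C ∨ A)
Step 1: C ∨ A = False OR False = False
Step 2: M ∧ (False) = True AND False = False

False


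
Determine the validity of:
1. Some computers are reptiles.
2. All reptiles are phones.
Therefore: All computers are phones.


Premise 1: Some computers are reptiles.
Premise 2: All reptiles are phones.
Conclusion: All computers are phones.
Fallacy: illicit minor. The minor term (computers) is distributed in the conclusion ('All computers ...') but undistributed in its premise ('Some computers are reptiles' doesn't cover all computers).
Only 'Some computers are phones' follows, not 'All'.

Invalid


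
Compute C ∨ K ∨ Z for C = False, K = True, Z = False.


C = False, K = True, Z = False
Step 1: C ∨ K = False OR True = True
Step 2: True ∨ Z = True OR False = True
OR is true when at least one operand is true.

True


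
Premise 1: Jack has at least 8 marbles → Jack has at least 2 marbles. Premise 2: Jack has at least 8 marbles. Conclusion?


Modus ponens: P → Q, P ⊢ Q
P: Jack has at least 8 marbles
Q: Jack has at least 2 marbles
We have P → Q and P is true.
By modus ponens, Q must be true.

Jack has at least 2 marbles


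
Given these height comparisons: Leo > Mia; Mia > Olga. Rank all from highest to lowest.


Constraints: Leo > Mia; Mia > Olga
Method: at each step, the next-highest is the one remaining person who never appears on the smaller side of a constraint between remaining people.
  Step 1: remaining {Olga, Mia, Leo}; on the smaller side: {Olga, Mia} → Leo is next (Leo > Mia).
  Step 2: remaining {Olga, Mia}; on the smaller side: {Olga} → Mia is next (Mia > Olga).
  Step 3: only Olga remains → lowest.
Final ranking (highest to lowest):

Leo > Mia > Olga


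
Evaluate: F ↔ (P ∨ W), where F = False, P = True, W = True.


F = False, P = True, W = True
Step 1: P ∨ W = True OR True = True
Step 2: F ↔ (True): true when both sides have same truth value.
Result: False ↔ True = False

False


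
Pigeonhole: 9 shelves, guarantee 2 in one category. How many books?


Pigeonhole: to guarantee k in one of n categories, need (k-1)×n + 1.
k = 2, n = 9
Minimum = (2-1) × 9 + 1 = 1 × 9 + 1

10


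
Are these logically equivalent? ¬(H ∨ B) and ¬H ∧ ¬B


Expression 1: ¬(H ∨ B)
Expression 2: ¬H ∧ ¬B
Truth table (H B | Expr1 Expr2):
  T T |   F     F
  T F |   F     F
  F T |   F     F
  F F |   T     T
All 4 rows agree, so the expressions are logically equivalent.

Yes


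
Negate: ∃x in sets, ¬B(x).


Original: ∃x ¬B(x)
Rule: ¬∀→∃, ¬∃→∀, negate predicate.
Negation: ∀x B(x)

∀x B(x)


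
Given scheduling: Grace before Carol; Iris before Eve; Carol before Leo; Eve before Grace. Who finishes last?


Constraints: Grace before Carol; Iris before Eve; Carol before Leo; Eve before Grace
The last task can have nothing scheduled after it, so it must never appear on the left of a 'before'.
Tasks appearing before some other task: Grace, Iris, Carol, Eve.
The only task not in that list is Leo → it is last.

Leo


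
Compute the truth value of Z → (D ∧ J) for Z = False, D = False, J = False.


Z = False, D = False, J = False
Step 1: D ∧ J = False AND False = False
Step 2: Z → (False): false only when Z=True and consequent=False.
Result: True

True


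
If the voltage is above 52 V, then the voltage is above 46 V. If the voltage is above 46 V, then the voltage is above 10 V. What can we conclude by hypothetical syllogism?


Hypothetical syllogism: P → Q, Q → R ⊢ P → R
Premise 1: the voltage is above 52 V → the voltage is above 46 V
Premise 2: the voltage is above 46 V → the voltage is above 10 V
Chain the implications: the middle term (the voltage is above 46 V) links the two.
Conclusion: If the voltage is above 52 V, then the voltage is above 10 V.

If the voltage is above 52 V, then the voltage is above 10 V.


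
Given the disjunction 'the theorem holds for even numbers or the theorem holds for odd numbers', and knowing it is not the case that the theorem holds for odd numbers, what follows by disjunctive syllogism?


Disjunctive syllogism: P ∨ Q, ¬P ⊢ Q
Disjunction: the theorem holds for even numbers ∨ the theorem holds for odd numbers
We know it is not the case that the theorem holds for odd numbers.
By disjunctive syllogism, the other disjunct must be true.

The theorem holds for even numbers


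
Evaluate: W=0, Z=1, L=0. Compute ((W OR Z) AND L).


W OR Z = 0|1 = 1
1 AND 0 = 0

0


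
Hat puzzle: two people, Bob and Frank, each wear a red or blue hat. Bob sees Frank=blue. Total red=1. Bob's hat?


Total red = 1, Frank = blue
Red accounted for: 0
Remaining for Bob: 1
Bob's hat is red.

red


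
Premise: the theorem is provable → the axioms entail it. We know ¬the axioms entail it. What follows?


Modus tollens: P → Q, ¬Q ⊢ ¬P
P: the theorem is provable
Q: the axioms entail it
We have P → Q and Q is false.
By modus tollens, P must be false.

It is not the case that the theorem is provable


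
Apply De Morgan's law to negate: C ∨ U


De Morgan's law: ¬(P ∨ Q) ≡ ¬P ∧ ¬Q
¬(C ∨ U) = ¬C ∧ ¬U

¬C ∧ ¬U


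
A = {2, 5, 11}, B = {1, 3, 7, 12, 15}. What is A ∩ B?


A = {2, 5, 11}
B = {1, 3, 7, 12, 15}
Operation: intersection
Elements in both: none

∅


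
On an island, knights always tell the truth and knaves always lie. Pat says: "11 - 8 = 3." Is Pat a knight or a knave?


Statement: "11 - 8 = 3."
Actual: 11 - 8 = 3
Claimed: 3
Statement is TRUE → Pat tells the truth → Knight

Knight


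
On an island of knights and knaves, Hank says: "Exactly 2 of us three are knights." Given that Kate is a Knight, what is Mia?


Hank claims exactly 2 knights among Hank, Kate, Mia.
Given: Kate is a Knight.

Case 1: Hank is a Knight (tells truth)
  Then exactly 2 of the three are knights.
  Counting Hank, Kate: 2 knight(s) so far. Need 0 more → Mia = Knave.
Case 2: Hank is a Knave (lies)
  Then the count is NOT 2.
  If Mia = Knight, count = 2 = 2 → claim would be true, contradicts lie.
  If Mia = Knave, count = 1 ≠ 2 → lie confirmed ✓

Mia is a Knave.

Knave


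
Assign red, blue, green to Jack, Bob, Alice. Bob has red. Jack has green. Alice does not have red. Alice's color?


From clues:
  Jack → green
  Bob → red
By elimination, Alice gets the remaining.

blue


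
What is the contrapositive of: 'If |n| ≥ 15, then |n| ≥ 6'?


Original: If |n| ≥ 15, then |n| ≥ 6
Contrapositive: If ¬Q, then ¬P
Negate Q: not (|n| ≥ 6)
Negate P: not (|n| ≥ 15)

If not (|n| ≥ 6), then not (|n| ≥ 15).


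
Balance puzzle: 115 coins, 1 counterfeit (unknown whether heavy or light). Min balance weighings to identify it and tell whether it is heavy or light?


Let n = 115. 230 possibilities (n coins × lighter/heavier); each weighing has 3 outcomes.
Bound for k weighings: say the first weighing puts j coins on each pan. If it tips, the 2j weighed coins remain suspects (each with a known direction) and k-1 weighings give 3^(k-1) outcomes; 3^(k-1) is odd, so 2j ≤ 3^(k-1) - 1. If it balances, the n - 2j unweighed coins remain with direction unknown: 2(n - 2j) ≤ 3^(k-1) - 1 by the same parity argument. Adding, n ≤ (3^(k-1) - 1) + (3^(k-1) - 1)/2 = (3^k - 3)/2, and the classical three-group strategy achieves this (3 coins in 2 weighings, 12 in 3, 39 in 4, 120 in 5).
So we need the smallest k with (3^k - 3)/2 ≥ 115.
k = 4: (3^4 - 3)/2 = 39 < 115 ✗
k = 5: (3^5 - 3)/2 = 120 ≥ 115 ✓

5


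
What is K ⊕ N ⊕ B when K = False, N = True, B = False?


K = False, N = True, B = False
Step 1: K ⊕ N = False XOR True = True
Step 2: True ⊕ B = True XOR False = True
XOR is true when an odd number of operands are true.

True


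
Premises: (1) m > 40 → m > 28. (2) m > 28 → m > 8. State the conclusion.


Hypothetical syllogism: P → Q, Q → R ⊢ P → R
Premise 1: m > 40 → m > 28
Premise 2: m > 28 → m > 8
Chain the implications: the middle term (m > 28) links the two.
Conclusion: If m > 40, then m > 8.

If m > 40, then m > 8.


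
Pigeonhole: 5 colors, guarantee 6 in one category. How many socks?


Pigeonhole: to guarantee k in one of n categories, need (k-1)×n + 1.
k = 6, n = 5
Minimum = (6-1) × 5 + 1 = 5 × 5 + 1

26


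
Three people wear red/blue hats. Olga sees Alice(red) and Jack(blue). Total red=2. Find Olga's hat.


Total red = 2, seen red = 1
Own red = 2 - 1 = 1
Olga's hat is red.

red


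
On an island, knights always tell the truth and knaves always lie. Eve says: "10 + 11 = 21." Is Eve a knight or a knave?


Statement: "10 + 11 = 21."
Actual: 10 + 11 = 21
Claimed: 21
Statement is TRUE → Eve tells the truth → Knight

Knight


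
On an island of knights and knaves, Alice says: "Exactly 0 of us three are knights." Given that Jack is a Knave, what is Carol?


Alice claims exactly 0 knights among Alice, Jack, Carol.
Given: Jack is a Knave.

Case 1: Alice is a Knight (tells truth)
  Then exactly 0 of the three are knights.
  Counting Alice, Jack: 1 knight(s) so far. Need -1 more → impossible.
Case 2: Alice is a Knave (lies)
  Then the count is NOT 0.
  If Carol = Knave, count = 0 = 0 → claim would be true, contradicts lie.
  If Carol = Knight, count = 1 ≠ 0 → lie confirmed ✓

Carol is a Knight.

Knight


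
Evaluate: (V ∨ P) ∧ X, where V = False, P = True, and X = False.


V = False, P = True, X = False
Step 1: V ∨ P = False OR True = True
Step 2: True ∧ X = True AND False = False
OR is true when at least one operand is true; AND requires both.

False


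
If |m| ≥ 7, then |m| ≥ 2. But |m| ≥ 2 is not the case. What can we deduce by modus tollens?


Modus tollens: P → Q, ¬Q ⊢ ¬P
P: |m| ≥ 7
Q: |m| ≥ 2
We have P → Q and Q is false.
By modus tollens, P must be false.

It is not the case that |m| ≥ 7


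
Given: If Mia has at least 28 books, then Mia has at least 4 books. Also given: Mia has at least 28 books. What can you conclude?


Modus ponens: P → Q, P ⊢ Q
P: Mia has at least 28 books
Q: Mia has at least 4 books
We have P → Q and P is true.
By modus ponens, Q must be true.

Mia has at least 4 books


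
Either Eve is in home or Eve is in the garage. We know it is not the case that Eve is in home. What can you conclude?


Disjunctive syllogism: P ∨ Q, ¬P ⊢ Q
Disjunction: Eve is in home ∨ Eve is in the garage
We know it is not the case that Eve is in home.
By disjunctive syllogism, the other disjunct must be true.

Eve is in the garage


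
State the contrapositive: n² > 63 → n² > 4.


Original: If n² > 63, then n² > 4
Contrapositive: If ¬Q, then ¬P
Negate Q: not (n² > 4)
Negate P: not (n² > 63)

If not (n² > 4), then not (n² > 63).


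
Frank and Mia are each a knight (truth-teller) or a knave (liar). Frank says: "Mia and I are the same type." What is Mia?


Frank says: "Mia and I are the same type."
Case 1: Frank is a Knight (truth-teller)
  Statement is true → they ARE the same → Mia is also a Knight
Case 2: Frank is a Knave (liar)
  Statement is false → they are NOT the same → Mia is a Knight
In both cases, Mia is a Knight.

Knight


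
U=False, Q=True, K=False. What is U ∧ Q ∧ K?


U = False, Q = True, K = False
Expression: U ∧ Q ∧ K
Step 1: U ∧ Q = False AND True = False
Step 2: (False) ∧ K = False AND False = False

False


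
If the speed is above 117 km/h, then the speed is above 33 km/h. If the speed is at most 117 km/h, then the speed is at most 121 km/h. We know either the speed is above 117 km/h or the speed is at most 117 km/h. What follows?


Constructive dilemma: (P → Q) ∧ (R → S), P ∨ R ⊢ Q ∨ S
Premise 1: the speed is above 117 km/h → the speed is above 33 km/h
Premise 2: the speed is at most 117 km/h → the speed is at most 121 km/h
Premise 3: the speed is above 117 km/h ∨ the speed is at most 117 km/h
Case 1: Assuming the speed is above 117 km/h, then by Premise 1, the speed is above 33 km/h.
Case 2: Assuming the speed is at most 117 km/h, then by Premise 2, the speed is at most 121 km/h.
Since one of the speed is above 117 km/h or the speed is at most 117 km/h must hold, we get the speed is above 33 km/h or the speed is at most 121 km/h.

The speed is above 33 km/h or the speed is at most 121 km/h.


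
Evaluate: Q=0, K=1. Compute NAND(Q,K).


Q AND K = 0
NOT(0) = 1

1


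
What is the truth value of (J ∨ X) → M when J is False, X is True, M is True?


J = False, X = True, M = True
Step 1: J ∨ X = False OR True = True
Step 2: (True) → M: false only when antecedent=True and M=False.
Result: True

True


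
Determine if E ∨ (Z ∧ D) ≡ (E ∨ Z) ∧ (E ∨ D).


Expression 1: E ∨ (Z ∧ D)
Expression 2: (E ∨ Z) ∧ (E ∨ D)
Truth table (E Z D | Expr1 Expr2):
  T T T |   T     T
  T T F |   T     T
  T F T |   T     T
  T F F |   T     T
  F T T |   T     T
  F T F |   F     F
  F F T |   F     F
  F F F |   F     F
All 8 rows agree, so the expressions are logically equivalent.

Yes


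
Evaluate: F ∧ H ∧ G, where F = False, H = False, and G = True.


F = False, H = False, G = True
Step 1: F ∧ H = False AND False = False
Step 2: (False) ∧ G = (False) AND True = False
AND is true only when ALL operands are true.

False


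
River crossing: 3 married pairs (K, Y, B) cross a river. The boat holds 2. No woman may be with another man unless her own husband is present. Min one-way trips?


Label couples K, Y, B (H = husband, W = wife).
Counting alone: 6 people, the boat carries 2 and someone must bring it back, so each round trip nets at most +1 on the far side until the last crossing → at least 9 trips. The jealousy constraint makes 9 impossible; the shortest valid schedule has 11:
1. WK+WY →  (far: WK,WY; near: HK,HY,HB,WB)
2. WK ←       (far: WY; near: HK,HY,HB,WK,WB)
3. WK+WB →  (far: WK,WY,WB; near: HK,HY,HB)
4. WK ←       (far: WY,WB; near: HK,HY,HB,WK)
5. HY+HB →  (far: HY,WY,HB,WB; near: HK,WK)
6. HY+WY ←  (far: HB,WB; near: HK,WK,HY,WY)
7. HK+HY →  (far: HK,HY,HB,WB; near: WK,WY)
8. WB ←       (far: HK,HY,HB; near: WK,WY,WB)
9. WK+WY →  (far: HK,WK,HY,WY,HB; near: WB)
10. HB ←      (far: HK,WK,HY,WY; near: HB,WB)
11. HB+WB → (far: all six; near: empty)
In every state each wife is either with her husband or with no other man.
Minimum trips = 11

11


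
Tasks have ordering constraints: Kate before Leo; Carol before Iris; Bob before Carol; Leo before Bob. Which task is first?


Constraints: Kate before Leo; Carol before Iris; Bob before Carol; Leo before Bob
The first task can have nothing scheduled before it, so it must never appear on the right of a 'before'.
Tasks appearing after some 'before': Leo, Iris, Carol, Bob.
The only task not in that list is Kate → it is first.

Kate


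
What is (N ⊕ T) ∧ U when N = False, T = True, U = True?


N = False, T = True, U = True
Step 1: N ⊕ T = False XOR True = True
Step 2: True ∧ U = True AND True = True
XOR true when exactly one of N,T is true; then AND with U.

True


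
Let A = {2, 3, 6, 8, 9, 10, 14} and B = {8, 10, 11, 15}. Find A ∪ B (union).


A = {2, 3, 6, 8, 9, 10, 14}
B = {8, 10, 11, 15}
Operation: union
All elements combined: 2, 3, 6, 8, 9, 10, 11, 14, 15

{2, 3, 6, 8, 9, 10, 11, 14, 15}


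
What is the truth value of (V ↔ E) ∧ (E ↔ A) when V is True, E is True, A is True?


V = True, E = True, A = True
Step 1: V ↔ E is true when V and E have the same value. Result: True
Step 2: E ↔ A is true when E and A have the same value. Result: True
Step 3: True ∧ True = True

True


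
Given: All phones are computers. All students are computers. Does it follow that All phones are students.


Premise 1: All phones are computers.
Premise 2: All students are computers.
Conclusion: All phones are students.
Fallacy: undistributed middle. computers is predicate in both.
Counterexample: phones and students could be disjoint subsets of computers.

Invalid


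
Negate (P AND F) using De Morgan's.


De Morgan's law: ¬(P ∧ Q) ≡ ¬P ∨ ¬Q
¬(P ∧ F) = ¬P ∨ ¬F

¬P ∨ ¬F


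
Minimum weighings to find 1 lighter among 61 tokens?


Each weighing has 3 outcomes (left heavy / balance / right heavy), so k weighings distinguish at most 3^k cases; splitting into three near-equal groups achieves this.
Need 3^k ≥ 61: 3^3 = 27 < 61 ≤ 3^4 = 81
k = ⌈log₃(61)⌉ = 4

4


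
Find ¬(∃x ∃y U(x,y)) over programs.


Original: ∃x ∃y U(x,y)
Rule: ¬∀→∃, ¬∃→∀, negate predicate.
Negation: ∀x ∀y ¬U(x,y)

∀x ∀y ¬U(x,y)


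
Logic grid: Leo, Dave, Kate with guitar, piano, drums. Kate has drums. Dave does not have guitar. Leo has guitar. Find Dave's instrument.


From clues:
  Kate → drums
  Leo → guitar
By elimination, Dave gets the remaining.

piano


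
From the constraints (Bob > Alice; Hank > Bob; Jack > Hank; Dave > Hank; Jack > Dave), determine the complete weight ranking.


Constraints: Bob > Alice; Hank > Bob; Jack > Hank; Dave > Hank; Jack > Dave
Method: at each step, the next-highest is the one remaining person who never appears on the smaller side of a constraint between remaining people.
  Step 1: remaining {Hank, Dave, Bob, Alice, Jack}; on the smaller side: {Hank, Dave, Bob, Alice} → Jack is next (Jack > Hank; Jack > Dave).
  Step 2: remaining {Hank, Dave, Bob, Alice}; on the smaller side: {Hank, Bob, Alice} → Dave is next (Dave > Hank).
  Step 3: remaining {Hank, Bob, Alice}; on the smaller side: {Bob, Alice} → Hank is next (Hank > Bob).
  Step 4: remaining {Bob, Alice}; on the smaller side: {Alice} → Bob is next (Bob > Alice).
  Step 5: only Alice remains → lowest.
Final ranking (highest to lowest):

Jack > Dave > Hank > Bob > Alice


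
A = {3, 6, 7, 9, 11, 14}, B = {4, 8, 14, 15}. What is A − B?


A = {3, 6, 7, 9, 11, 14}
B = {4, 8, 14, 15}
Operation: difference A − B
In A but not B: 3, 6, 7, 9, 11

{3, 6, 7, 9, 11}


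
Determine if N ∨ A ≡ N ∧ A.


Expression 1: N ∨ A
Expression 2: N ∧ A
Truth table (N A | Expr1 Expr2):
  T T |   T     T
  T F |   T     F   ← differ
  F T |   T     F   ← differ
  F F |   F     F
Counterexample: N=T, A=F gives Expr1 = T but Expr2 = F, so the expressions are NOT logically equivalent.

No


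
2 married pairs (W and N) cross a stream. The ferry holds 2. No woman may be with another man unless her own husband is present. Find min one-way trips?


Label couples W and N.
1. WW+WN → (far: WW,WN; near: HW,HN)
2. WW ←   (far: WN; near: HW,HN,WW)
3. HW+HN → (far: HW,HN,WN; near: WW)
4. HW ←   (far: HN,WN; near: HW,WW)  — HW returns, since WW is alone on near bank
5. HW+WW → (far: all four; near: empty)
Every state respects the constraint.
Minimum trips = 5

5


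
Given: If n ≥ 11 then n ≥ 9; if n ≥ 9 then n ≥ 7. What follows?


Hypothetical syllogism: P → Q, Q → R ⊢ P → R
Premise 1: n ≥ 11 → n ≥ 9
Premise 2: n ≥ 9 → n ≥ 7
Chain the implications: the middle term (n ≥ 9) links the two.
Conclusion: If n ≥ 11, then n ≥ 7.

If n ≥ 11, then n ≥ 7.


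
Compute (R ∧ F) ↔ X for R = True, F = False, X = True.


R = True, F = False, X = True
Step 1: R ∧ F = True AND False = False
Step 2: (False) ↔ X: true when both sides have same truth value.
Result: False ↔ True = False

False


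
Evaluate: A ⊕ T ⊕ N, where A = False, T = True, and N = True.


A = False, T = True, N = True
Step 1: A ⊕ T = False XOR True = True
Step 2: True ⊕ N = True XOR True = False
XOR is true when an odd number of operands are true.

False


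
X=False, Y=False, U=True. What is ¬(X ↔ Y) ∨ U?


X = False, Y = False, U = True
Expression: ¬(X ↔ Y) ∨ U
Step 1: X ↔ Y = (False iff False) = True
Step 2: ¬(X ↔ Y) = NOT True = False
Step 3: (False) ∨ U = False OR True = True

True


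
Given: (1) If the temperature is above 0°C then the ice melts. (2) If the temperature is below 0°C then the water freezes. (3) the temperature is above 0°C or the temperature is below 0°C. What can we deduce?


Constructive dilemma: (P → Q) ∧ (R → S), P ∨ R ⊢ Q ∨ S
Premise 1: the temperature is above 0°C → the ice melts
Premise 2: the temperature is below 0°C → the water freezes
Premise 3: the temperature is above 0°C ∨ the temperature is below 0°C
Case 1: Assuming the temperature is above 0°C, then by Premise 1, the ice melts.
Case 2: Assuming the temperature is below 0°C, then by Premise 2, the water freezes.
Since one of the temperature is above 0°C or the temperature is below 0°C must hold, we get the ice melts or the water freezes.

The ice melts or the water freezes.


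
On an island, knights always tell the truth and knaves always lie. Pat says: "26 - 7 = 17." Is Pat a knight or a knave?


Statement: "26 - 7 = 17."
Actual: 26 - 7 = 19
Claimed: 17
Statement is FALSE → Pat lies → Knave

Knave


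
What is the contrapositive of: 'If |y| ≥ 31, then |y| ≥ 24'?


Original: If |y| ≥ 31, then |y| ≥ 24
Contrapositive: If ¬Q, then ¬P
Negate Q: not (|y| ≥ 24)
Negate P: not (|y| ≥ 31)

If not (|y| ≥ 24), then not (|y| ≥ 31).


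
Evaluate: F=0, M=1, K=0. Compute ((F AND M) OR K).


F AND M = 0&1 = 0
0 OR 0 = 0

0


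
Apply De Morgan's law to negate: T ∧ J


De Morgan's law: ¬(P ∧ Q) ≡ ¬P ∨ ¬Q
¬(T ∧ J) = ¬T ∨ ¬J

¬T ∨ ¬J


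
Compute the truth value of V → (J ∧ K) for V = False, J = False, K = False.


V = False, J = False, K = False
Step 1: J ∧ K = False AND False = False
Step 2: V → (False): false only when V=True and consequent=False.
Result: True

True


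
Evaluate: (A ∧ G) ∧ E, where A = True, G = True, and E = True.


A = True, G = True, E = True
Step 1: A ∧ G = True AND True = True
Step 2: True ∧ E = True AND True = True
AND is true only when ALL operands are true.

True


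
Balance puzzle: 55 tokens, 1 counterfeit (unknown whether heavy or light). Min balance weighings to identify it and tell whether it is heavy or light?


Let n = 55. 110 possibilities (n tokens × lighter/heavier); each weighing has 3 outcomes.
Bound for k weighings: say the first weighing puts j tokens on each pan. If it tips, the 2j weighed tokens remain suspects (each with a known direction) and k-1 weighings give 3^(k-1) outcomes; 3^(k-1) is odd, so 2j ≤ 3^(k-1) - 1. If it balances, the n - 2j unweighed tokens remain with direction unknown: 2(n - 2j) ≤ 3^(k-1) - 1 by the same parity argument. Adding, n ≤ (3^(k-1) - 1) + (3^(k-1) - 1)/2 = (3^k - 3)/2, and the classical three-group strategy achieves this (3 tokens in 2 weighings, 12 in 3, 39 in 4, 120 in 5).
So we need the smallest k with (3^k - 3)/2 ≥ 55.
k = 4: (3^4 - 3)/2 = 39 < 55 ✗
k = 5: (3^5 - 3)/2 = 120 ≥ 55 ✓

5


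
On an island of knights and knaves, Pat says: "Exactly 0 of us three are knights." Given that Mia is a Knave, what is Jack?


Pat claims exactly 0 knights among Pat, Mia, Jack.
Given: Mia is a Knave.

Case 1: Pat is a Knight (tells truth)
  Then exactly 0 of the three are knights.
  Counting Pat, Mia: 1 knight(s) so far. Need -1 more → impossible.
Case 2: Pat is a Knave (lies)
  Then the count is NOT 0.
  If Jack = Knave, count = 0 = 0 → claim would be true, contradicts lie.
  If Jack = Knight, count = 1 ≠ 0 → lie confirmed ✓

Jack is a Knight.

Knight


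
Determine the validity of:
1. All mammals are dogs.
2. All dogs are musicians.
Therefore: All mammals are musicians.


Premise 1: All mammals are dogs.
Premise 2: All dogs are musicians.
Conclusion: All mammals are musicians.
Barbara syllogism (AAA-1): All A are B, All B are C → All A are C.
Middle term (dogs) distributed in premise 2.

Valid


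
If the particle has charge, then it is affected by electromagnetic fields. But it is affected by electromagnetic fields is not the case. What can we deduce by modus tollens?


Modus tollens: P → Q, ¬Q ⊢ ¬P
P: the particle has charge
Q: it is affected by electromagnetic fields
We have P → Q and Q is false.
By modus tollens, P must be false.

It is not the case that the particle has charge


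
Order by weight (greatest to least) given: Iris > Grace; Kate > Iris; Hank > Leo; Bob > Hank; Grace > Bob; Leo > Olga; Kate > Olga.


Constraints: Iris > Grace; Kate > Iris; Hank > Leo; Bob > Hank; Grace > Bob; Leo > Olga; Kate > Olga
Method: at each step, the next-highest is the one remaining person who never appears on the smaller side of a constraint between remaining people.
  Step 1: remaining {Grace, Kate, Olga, Bob, Hank, Leo, Iris}; on the smaller side: {Grace, Olga, Bob, Hank, Leo, Iris} → Kate is next (Kate > Iris; Kate > Olga).
  Step 2: remaining {Grace, Olga, Bob, Hank, Leo, Iris}; on the smaller side: {Grace, Olga, Bob, Hank, Leo} → Iris is next (Iris > Grace).
  Step 3: remaining {Grace, Olga, Bob, Hank, Leo}; on the smaller side: {Olga, Bob, Hank, Leo} → Grace is next (Grace > Bob).
  Step 4: remaining {Olga, Bob, Hank, Leo}; on the smaller side: {Olga, Hank, Leo} → Bob is next (Bob > Hank).
  Step 5: remaining {Olga, Hank, Leo}; on the smaller side: {Olga, Leo} → Hank is next (Hank > Leo).
  Step 6: remaining {Olga, Leo}; on the smaller side: {Olga} → Leo is next (Leo > Olga).
  Step 7: only Olga remains → lowest.
Final ranking (highest to lowest):

Kate > Iris > Grace > Bob > Hank > Leo > Olga


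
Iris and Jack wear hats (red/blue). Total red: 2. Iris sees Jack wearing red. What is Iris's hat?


Total red = 2, Jack = red
Red accounted for: 1
Remaining for Iris: 1
Iris's hat is red.

red


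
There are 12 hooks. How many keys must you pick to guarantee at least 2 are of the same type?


Pigeonhole: to guarantee k in one of n categories, need (k-1)×n + 1.
k = 2, n = 12
Minimum = (2-1) × 12 + 1 = 1 × 12 + 1

13
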